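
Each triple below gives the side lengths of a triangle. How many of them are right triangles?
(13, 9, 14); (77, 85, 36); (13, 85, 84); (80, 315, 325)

(13,9,14): 9²+13² = 250 > 196 = 14² → acute
(77,85,36): 36²+77² = 7225 = 85² → right
(13,85,84): 13²+84² = 7225 = 85² → right
(80,315,325): 80²+315² = 105625 = 325² → right
3 of the 4 are right.

3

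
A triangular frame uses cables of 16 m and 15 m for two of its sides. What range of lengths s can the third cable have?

1 < s < 31 (m)

By the triangle inequality, s must be less than 16 + 15 = 31 and greater than |16 − 15| = 1.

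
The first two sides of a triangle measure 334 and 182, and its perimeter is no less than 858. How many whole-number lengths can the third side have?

Triangle inequality: 152 < x < 516. Perimeter ≥ 858 gives x ≥ 858 − 334 − 182 = 342.
So 342 ≤ x < 516; integers 342 through 515: 174 values.

174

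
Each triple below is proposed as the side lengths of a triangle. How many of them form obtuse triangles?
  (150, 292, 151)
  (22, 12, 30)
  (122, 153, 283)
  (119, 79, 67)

(150,292,151): 150²+151² = 45301 < 85264 = 292² → obtuse
(22,12,30): 12²+22² = 628 < 900 = 30² → obtuse
(122,153,283): 122+153 ≤ 283, not a triangle
(119,79,67): 67²+79² = 10730 < 14161 = 119² → obtuse
3 of the 4 are obtuse.

3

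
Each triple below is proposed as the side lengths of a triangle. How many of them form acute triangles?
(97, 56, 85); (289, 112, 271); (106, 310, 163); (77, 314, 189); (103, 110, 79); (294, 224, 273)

4

(97,56,85): 56²+85² = 10361 > 9409 = 97² → acute
(289,112,271): 112²+271² = 85985 > 83521 = 289² → acute
(106,310,163): 106+163 ≤ 310, not a triangle
(77,314,189): 77+189 ≤ 314, not a triangle
(103,110,79): 79²+103² = 16850 > 12100 = 110² → acute
(294,224,273): 224²+273² = 124705 > 86436 = 294² → acute
4 of the 6 are acute.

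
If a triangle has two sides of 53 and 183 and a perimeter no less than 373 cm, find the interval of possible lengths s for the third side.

137 ≤ s < 236

Triangle inequality alone gives 130 < s < 236.
The perimeter condition gives s ≥ 373 − 53 − 183 = 137.
Intersecting the two: 137 ≤ s < 236.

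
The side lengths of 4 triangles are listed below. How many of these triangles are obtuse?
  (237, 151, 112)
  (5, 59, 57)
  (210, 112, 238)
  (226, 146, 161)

(237,151,112): 112²+151² = 35345 < 56169 = 237² → obtuse
(5,59,57): 5²+57² = 3274 < 3481 = 59² → obtuse
(210,112,238): 112²+210² = 56644 = 238² → right
(226,146,161): 146²+161² = 47237 < 51076 = 226² → obtuse
3 of the 4 are obtuse.

3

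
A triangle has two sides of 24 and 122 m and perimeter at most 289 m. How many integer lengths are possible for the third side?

Triangle inequality: 98 < x < 146. Perimeter ≤ 289 gives x ≤ 289 − 24 − 122 = 143.
So 98 < x ≤ 143; integers 99 through 143: 45 values.

45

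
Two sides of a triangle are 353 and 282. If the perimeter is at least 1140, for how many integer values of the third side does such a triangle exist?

Triangle inequality: 71 < x < 635. Perimeter ≥ 1140 gives x ≥ 1140 − 353 − 282 = 505.
So 505 ≤ x < 635; integers 505 through 634: 130 values.

130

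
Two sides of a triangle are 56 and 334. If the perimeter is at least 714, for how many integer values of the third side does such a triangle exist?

Triangle inequality: 278 < x < 390. Perimeter ≥ 714 gives x ≥ 714 − 56 − 334 = 324.
So 324 ≤ x < 390; integers 324 through 389: 66 values.

66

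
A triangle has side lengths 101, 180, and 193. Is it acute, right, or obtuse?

acute

Compare the square of the longest side to the sum of squares of the other two: 101² + 180² = 42601 > 37249 = 193².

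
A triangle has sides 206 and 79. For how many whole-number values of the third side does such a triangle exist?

157

The third side lies in the open interval (127, 285).
Integers from 128 to 284 inclusive: 284 − 128 + 1 = 157.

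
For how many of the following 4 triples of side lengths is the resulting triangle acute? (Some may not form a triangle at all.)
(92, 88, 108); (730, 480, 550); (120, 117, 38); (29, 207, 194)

2

(92,88,108): 88²+92² = 16208 > 11664 = 108² → acute
(730,480,550): 480²+550² = 532900 = 730² → right
(120,117,38): 38²+117² = 15133 > 14400 = 120² → acute
(29,207,194): 29²+194² = 38477 < 42849 = 207² → obtuse
2 of the 4 are acute.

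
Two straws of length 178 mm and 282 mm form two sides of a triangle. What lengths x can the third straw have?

104 < x < 460

By the triangle inequality, x must be less than 178 + 282 = 460 and greater than |178 − 282| = 104.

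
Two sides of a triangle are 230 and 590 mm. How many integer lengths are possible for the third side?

459

The third side lies in the open interval (360, 820).
Integers from 361 to 819 inclusive: 819 − 361 + 1 = 459.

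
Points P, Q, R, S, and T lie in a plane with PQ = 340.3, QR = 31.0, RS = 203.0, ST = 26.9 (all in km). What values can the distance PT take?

79.4 ≤ PT ≤ 601.2 km

The maximum is all hops collinear in one direction: 340.3 + 31.0 + 203.0 + 26.9 = 601.2.
The longest hop is 340.3; the others sum to 260.9. Folding the others back against it leaves at least 340.3 − 260.9 = 79.4.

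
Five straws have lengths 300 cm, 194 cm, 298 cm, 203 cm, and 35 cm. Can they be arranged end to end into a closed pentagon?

A pentagon exists iff every side is shorter than the sum of the others — equivalently, the longest side is less than the sum of the rest.
Longest side 300 < 730 (sum of the remaining 4), so yes.

Yes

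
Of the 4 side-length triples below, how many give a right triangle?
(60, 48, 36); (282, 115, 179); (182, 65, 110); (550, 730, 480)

(60,48,36): 36²+48² = 3600 = 60² → right
(282,115,179): 115²+179² = 45266 < 79524 = 282² → obtuse
(182,65,110): 65+110 ≤ 182, not a triangle
(550,730,480): 480²+550² = 532900 = 730² → right
2 of the 4 are right.

2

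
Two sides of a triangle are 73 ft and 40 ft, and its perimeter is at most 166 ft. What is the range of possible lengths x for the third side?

33 < x ≤ 53

Triangle inequality alone gives 33 < x < 113.
The perimeter condition gives x ≤ 166 − 73 − 40 = 53.
Intersecting the two: 33 < x ≤ 53.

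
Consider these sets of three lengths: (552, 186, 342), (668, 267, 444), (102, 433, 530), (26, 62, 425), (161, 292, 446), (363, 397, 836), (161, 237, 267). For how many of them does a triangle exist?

4

(186,342,552): 186+342 ≤ 552 → not valid
(267,444,668): 267+444 > 668 → valid
(102,433,530): 102+433 > 530 → valid
(26,62,425): 26+62 ≤ 425 → not valid
(161,292,446): 161+292 > 446 → valid
(363,397,836): 363+397 ≤ 836 → not valid
(161,237,267): 161+237 > 267 → valid
4 of the 7 triples form a triangle.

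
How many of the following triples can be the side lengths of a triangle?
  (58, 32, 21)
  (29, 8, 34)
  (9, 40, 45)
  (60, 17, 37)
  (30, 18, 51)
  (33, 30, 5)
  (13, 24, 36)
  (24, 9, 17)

5

(21,32,58): 21+32 ≤ 58 → not valid
(8,29,34): 8+29 > 34 → valid
(9,40,45): 9+40 > 45 → valid
(17,37,60): 17+37 ≤ 60 → not valid
(18,30,51): 18+30 ≤ 51 → not valid
(5,30,33): 5+30 > 33 → valid
(13,24,36): 13+24 > 36 → valid
(9,17,24): 9+17 > 24 → valid
5 of the 8 triples form a triangle.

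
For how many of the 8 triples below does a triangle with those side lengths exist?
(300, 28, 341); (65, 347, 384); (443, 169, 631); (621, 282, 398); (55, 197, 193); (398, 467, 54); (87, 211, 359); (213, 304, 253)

4

(28,300,341): 28+300 ≤ 341 → not valid
(65,347,384): 65+347 > 384 → valid
(169,443,631): 169+443 ≤ 631 → not valid
(282,398,621): 282+398 > 621 → valid
(55,193,197): 55+193 > 197 → valid
(54,398,467): 54+398 ≤ 467 → not valid
(87,211,359): 87+211 ≤ 359 → not valid
(213,253,304): 213+253 > 304 → valid
4 of the 8 triples form a triangle.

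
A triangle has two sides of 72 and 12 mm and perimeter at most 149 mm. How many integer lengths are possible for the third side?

5

Triangle inequality: 60 < x < 84. Perimeter ≤ 149 gives x ≤ 149 − 72 − 12 = 65.
So 60 < x ≤ 65; integers 61 through 65: 5 values.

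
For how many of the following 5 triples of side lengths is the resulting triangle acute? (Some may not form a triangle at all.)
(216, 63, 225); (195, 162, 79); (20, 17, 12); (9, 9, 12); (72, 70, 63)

3

(216,63,225): 63²+216² = 50625 = 225² → right
(195,162,79): 79²+162² = 32485 < 38025 = 195² → obtuse
(20,17,12): 12²+17² = 433 > 400 = 20² → acute
(9,9,12): 9²+9² = 162 > 144 = 12² → acute
(72,70,63): 63²+70² = 8869 > 5184 = 72² → acute
3 of the 5 are acute.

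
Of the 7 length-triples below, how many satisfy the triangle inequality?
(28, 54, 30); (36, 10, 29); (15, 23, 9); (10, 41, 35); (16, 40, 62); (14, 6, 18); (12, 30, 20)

6

(28,30,54): 28+30 > 54 → valid
(10,29,36): 10+29 > 36 → valid
(9,15,23): 9+15 > 23 → valid
(10,35,41): 10+35 > 41 → valid
(16,40,62): 16+40 ≤ 62 → not valid
(6,14,18): 6+14 > 18 → valid
(12,20,30): 12+20 > 30 → valid
6 of the 7 triples form a triangle.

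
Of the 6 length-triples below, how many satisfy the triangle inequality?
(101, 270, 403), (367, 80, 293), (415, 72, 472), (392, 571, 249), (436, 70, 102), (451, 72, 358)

3

(101,270,403): 101+270 ≤ 403 → not valid
(80,293,367): 80+293 > 367 → valid
(72,415,472): 72+415 > 472 → valid
(249,392,571): 249+392 > 571 → valid
(70,102,436): 70+102 ≤ 436 → not valid
(72,358,451): 72+358 ≤ 451 → not valid
3 of the 6 triples form a triangle.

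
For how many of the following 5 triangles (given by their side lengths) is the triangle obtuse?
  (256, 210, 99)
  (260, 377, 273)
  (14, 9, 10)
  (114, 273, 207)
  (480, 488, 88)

3

(256,210,99): 99²+210² = 53901 < 65536 = 256² → obtuse
(260,377,273): 260²+273² = 142129 = 377² → right
(14,9,10): 9²+10² = 181 < 196 = 14² → obtuse
(114,273,207): 114²+207² = 55845 < 74529 = 273² → obtuse
(480,488,88): 88²+480² = 238144 = 488² → right
3 of the 5 are obtuse.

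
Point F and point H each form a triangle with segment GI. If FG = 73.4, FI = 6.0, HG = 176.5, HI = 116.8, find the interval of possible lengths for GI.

From triangle FGI: |73.4 − 6.0| < GI < 73.4 + 6.0, i.e. 67.4 < GI < 79.4.
From triangle HGI: 59.7 < GI < 293.3.
Both must hold, so GI lies in the intersection.

67.4 < GI < 79.4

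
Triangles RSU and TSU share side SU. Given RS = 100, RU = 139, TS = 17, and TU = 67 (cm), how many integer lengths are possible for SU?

33

From triangle RSU: 39 < SU < 239.
From triangle TSU: 50 < SU < 84.
Intersection: 50 < SU < 84, so integers 51 through 83: 33 values.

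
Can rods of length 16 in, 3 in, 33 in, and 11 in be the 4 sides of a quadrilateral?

For a quadrilateral, each side must be shorter than the sum of the others.
Here the longest side is 33, but the remaining 3 sides sum to only 30.

No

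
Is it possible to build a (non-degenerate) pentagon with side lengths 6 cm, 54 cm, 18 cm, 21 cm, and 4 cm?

No

For a pentagon, each side must be shorter than the sum of the others.
Here the longest side is 54, but the remaining 4 sides sum to only 49.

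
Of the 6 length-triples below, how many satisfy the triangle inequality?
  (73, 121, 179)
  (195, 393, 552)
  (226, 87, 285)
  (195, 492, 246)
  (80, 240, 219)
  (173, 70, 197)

5

(73,121,179): 73+121 > 179 → valid
(195,393,552): 195+393 > 552 → valid
(87,226,285): 87+226 > 285 → valid
(195,246,492): 195+246 ≤ 492 → not valid
(80,219,240): 80+219 > 240 → valid
(70,173,197): 70+173 > 197 → valid
5 of the 6 triples form a triangle.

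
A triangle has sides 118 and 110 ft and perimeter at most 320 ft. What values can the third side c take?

Triangle inequality alone gives 8 < c < 228.
The perimeter condition gives c ≤ 320 − 118 − 110 = 92.
Intersecting the two: 8 < c ≤ 92.

8 < c ≤ 92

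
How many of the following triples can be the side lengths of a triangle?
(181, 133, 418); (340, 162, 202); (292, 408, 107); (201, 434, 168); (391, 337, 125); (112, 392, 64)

(133,181,418): 133+181 ≤ 418 → not valid
(162,202,340): 162+202 > 340 → valid
(107,292,408): 107+292 ≤ 408 → not valid
(168,201,434): 168+201 ≤ 434 → not valid
(125,337,391): 125+337 > 391 → valid
(64,112,392): 64+112 ≤ 392 → not valid
2 of the 6 triples form a triangle.

2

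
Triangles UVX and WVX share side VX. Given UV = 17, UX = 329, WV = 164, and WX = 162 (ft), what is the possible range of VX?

From triangle UVX: |17 − 329| < VX < 17 + 329, i.e. 312 < VX < 346.
From triangle WVX: 2 < VX < 326.
Both must hold, so VX lies in the intersection.

312 < VX < 326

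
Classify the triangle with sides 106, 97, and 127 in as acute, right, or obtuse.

Compare the square of the longest side to the sum of squares of the other two: 97² + 106² = 20645 > 16129 = 127².

acute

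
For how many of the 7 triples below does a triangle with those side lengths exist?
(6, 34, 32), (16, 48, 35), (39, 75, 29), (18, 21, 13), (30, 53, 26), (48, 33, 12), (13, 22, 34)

5

(6,32,34): 6+32 > 34 → valid
(16,35,48): 16+35 > 48 → valid
(29,39,75): 29+39 ≤ 75 → not valid
(13,18,21): 13+18 > 21 → valid
(26,30,53): 26+30 > 53 → valid
(12,33,48): 12+33 ≤ 48 → not valid
(13,22,34): 13+22 > 34 → valid
5 of the 7 triples form a triangle.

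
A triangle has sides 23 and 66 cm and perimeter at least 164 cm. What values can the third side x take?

75 ≤ x < 89

Triangle inequality alone gives 43 < x < 89.
The perimeter condition gives x ≥ 164 − 23 − 66 = 75.
Intersecting the two: 75 ≤ x < 89.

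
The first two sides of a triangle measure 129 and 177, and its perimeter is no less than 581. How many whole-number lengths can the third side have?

Triangle inequality: 48 < x < 306. Perimeter ≥ 581 gives x ≥ 581 − 129 − 177 = 275.
So 275 ≤ x < 306; integers 275 through 305: 31 values.

31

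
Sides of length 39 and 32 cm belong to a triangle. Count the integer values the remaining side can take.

The third side lies in the open interval (7, 71).
Integers from 8 to 70 inclusive: 70 − 8 + 1 = 63.

63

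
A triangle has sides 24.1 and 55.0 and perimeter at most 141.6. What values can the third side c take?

30.9 < c ≤ 62.5

Triangle inequality alone gives 30.9 < c < 79.1.
The perimeter condition gives c ≤ 141.6 − 24.1 − 55.0 = 62.5.
Intersecting the two: 30.9 < c ≤ 62.5.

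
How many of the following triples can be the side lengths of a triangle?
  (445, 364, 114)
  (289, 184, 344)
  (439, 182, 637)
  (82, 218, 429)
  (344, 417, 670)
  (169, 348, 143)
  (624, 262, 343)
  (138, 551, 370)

(114,364,445): 114+364 > 445 → valid
(184,289,344): 184+289 > 344 → valid
(182,439,637): 182+439 ≤ 637 → not valid
(82,218,429): 82+218 ≤ 429 → not valid
(344,417,670): 344+417 > 670 → valid
(143,169,348): 143+169 ≤ 348 → not valid
(262,343,624): 262+343 ≤ 624 → not valid
(138,370,551): 138+370 ≤ 551 → not valid
3 of the 8 triples form a triangle.

3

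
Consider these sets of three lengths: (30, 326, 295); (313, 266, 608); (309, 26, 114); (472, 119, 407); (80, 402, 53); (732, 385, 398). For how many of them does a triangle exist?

2

(30,295,326): 30+295 ≤ 326 → not valid
(266,313,608): 266+313 ≤ 608 → not valid
(26,114,309): 26+114 ≤ 309 → not valid
(119,407,472): 119+407 > 472 → valid
(53,80,402): 53+80 ≤ 402 → not valid
(385,398,732): 385+398 > 732 → valid
2 of the 6 triples form a triangle.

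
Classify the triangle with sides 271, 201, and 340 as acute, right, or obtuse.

obtuse

Compare the square of the longest side to the sum of squares of the other two: 201² + 271² = 113842 < 115600 = 340².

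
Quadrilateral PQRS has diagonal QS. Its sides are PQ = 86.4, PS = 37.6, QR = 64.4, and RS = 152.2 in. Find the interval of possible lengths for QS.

From triangle PQS: |86.4 − 37.6| < QS < 86.4 + 37.6, i.e. 48.8 < QS < 124.0.
From triangle RQS: 87.8 < QS < 216.6.
Both must hold, so QS lies in the intersection.

87.8 < QS < 124.0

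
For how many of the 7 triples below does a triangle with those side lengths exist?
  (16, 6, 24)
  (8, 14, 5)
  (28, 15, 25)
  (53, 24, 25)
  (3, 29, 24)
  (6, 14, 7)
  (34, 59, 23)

(6,16,24): 6+16 ≤ 24 → not valid
(5,8,14): 5+8 ≤ 14 → not valid
(15,25,28): 15+25 > 28 → valid
(24,25,53): 24+25 ≤ 53 → not valid
(3,24,29): 3+24 ≤ 29 → not valid
(6,7,14): 6+7 ≤ 14 → not valid
(23,34,59): 23+34 ≤ 59 → not valid
1 of the 7 triples forms a triangle.

1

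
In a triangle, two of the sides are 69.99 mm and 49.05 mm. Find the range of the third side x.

By the triangle inequality, x must be less than 69.99 + 49.05 = 119.04 and greater than |69.99 − 49.05| = 20.94.

20.94 < x < 119.04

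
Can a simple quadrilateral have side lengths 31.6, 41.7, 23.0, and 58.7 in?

Yes

A quadrilateral exists iff every side is shorter than the sum of the others — equivalently, the longest side is less than the sum of the rest.
Longest side 58.7 < 96.3 (sum of the remaining 3), so yes.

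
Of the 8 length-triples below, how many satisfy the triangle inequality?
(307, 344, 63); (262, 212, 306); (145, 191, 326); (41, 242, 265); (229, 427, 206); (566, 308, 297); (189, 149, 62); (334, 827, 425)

7

(63,307,344): 63+307 > 344 → valid
(212,262,306): 212+262 > 306 → valid
(145,191,326): 145+191 > 326 → valid
(41,242,265): 41+242 > 265 → valid
(206,229,427): 206+229 > 427 → valid
(297,308,566): 297+308 > 566 → valid
(62,149,189): 62+149 > 189 → valid
(334,425,827): 334+425 ≤ 827 → not valid
7 of the 8 triples form a triangle.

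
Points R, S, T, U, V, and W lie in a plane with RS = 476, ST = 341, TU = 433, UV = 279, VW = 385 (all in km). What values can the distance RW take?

The maximum is all hops collinear in one direction: 476 + 341 + 433 + 279 + 385 = 1914.
The longest hop is 476; the others sum to 1438. Since 476 ≤ 1438, the path can fold back on itself completely, so the minimum distance is 0.

0 ≤ RW ≤ 1914 km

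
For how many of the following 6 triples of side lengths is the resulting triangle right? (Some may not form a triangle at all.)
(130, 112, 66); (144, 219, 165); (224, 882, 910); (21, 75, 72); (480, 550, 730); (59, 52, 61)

5

(130,112,66): 66²+112² = 16900 = 130² → right
(144,219,165): 144²+165² = 47961 = 219² → right
(224,882,910): 224²+882² = 828100 = 910² → right
(21,75,72): 21²+72² = 5625 = 75² → right
(480,550,730): 480²+550² = 532900 = 730² → right
(59,52,61): 52²+59² = 6185 > 3721 = 61² → acute
5 of the 6 are right.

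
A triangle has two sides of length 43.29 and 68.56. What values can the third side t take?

By the triangle inequality, t must be less than 43.29 + 68.56 = 111.85 and greater than |43.29 − 68.56| = 25.27.

25.27 < t < 111.85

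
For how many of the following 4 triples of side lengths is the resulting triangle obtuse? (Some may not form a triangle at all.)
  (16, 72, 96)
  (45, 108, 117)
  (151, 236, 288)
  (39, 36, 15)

1

(16,72,96): 16+72 ≤ 96, not a triangle
(45,108,117): 45²+108² = 13689 = 117² → right
(151,236,288): 151²+236² = 78497 < 82944 = 288² → obtuse
(39,36,15): 15²+36² = 1521 = 39² → right
1 of the 4 is obtuse.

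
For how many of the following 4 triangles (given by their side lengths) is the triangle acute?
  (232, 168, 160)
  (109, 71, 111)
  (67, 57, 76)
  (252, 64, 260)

(232,168,160): 160²+168² = 53824 = 232² → right
(109,71,111): 71²+109² = 16922 > 12321 = 111² → acute
(67,57,76): 57²+67² = 7738 > 5776 = 76² → acute
(252,64,260): 64²+252² = 67600 = 260² → right
2 of the 4 are acute.

2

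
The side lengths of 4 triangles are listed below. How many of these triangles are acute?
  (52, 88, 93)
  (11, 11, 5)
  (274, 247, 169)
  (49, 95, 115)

(52,88,93): 52²+88² = 10448 > 8649 = 93² → acute
(11,11,5): 5²+11² = 146 > 121 = 11² → acute
(274,247,169): 169²+247² = 89570 > 75076 = 274² → acute
(49,95,115): 49²+95² = 11426 < 13225 = 115² → obtuse
3 of the 4 are acute.

3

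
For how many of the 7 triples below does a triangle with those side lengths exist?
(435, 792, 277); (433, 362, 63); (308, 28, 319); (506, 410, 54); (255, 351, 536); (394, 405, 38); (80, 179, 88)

(277,435,792): 277+435 ≤ 792 → not valid
(63,362,433): 63+362 ≤ 433 → not valid
(28,308,319): 28+308 > 319 → valid
(54,410,506): 54+410 ≤ 506 → not valid
(255,351,536): 255+351 > 536 → valid
(38,394,405): 38+394 > 405 → valid
(80,88,179): 80+88 ≤ 179 → not valid
3 of the 7 triples form a triangle.

3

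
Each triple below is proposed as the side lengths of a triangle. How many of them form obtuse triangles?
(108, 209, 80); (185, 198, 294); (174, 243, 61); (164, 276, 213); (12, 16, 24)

(108,209,80): 80+108 ≤ 209, not a triangle
(185,198,294): 185²+198² = 73429 < 86436 = 294² → obtuse
(174,243,61): 61+174 ≤ 243, not a triangle
(164,276,213): 164²+213² = 72265 < 76176 = 276² → obtuse
(12,16,24): 12²+16² = 400 < 576 = 24² → obtuse
3 of the 5 are obtuse.

3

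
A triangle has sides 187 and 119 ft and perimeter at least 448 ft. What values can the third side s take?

142 ≤ s < 306 ft

Triangle inequality alone gives 68 < s < 306.
The perimeter condition gives s ≥ 448 − 187 − 119 = 142.
Intersecting the two: 142 ≤ s < 306.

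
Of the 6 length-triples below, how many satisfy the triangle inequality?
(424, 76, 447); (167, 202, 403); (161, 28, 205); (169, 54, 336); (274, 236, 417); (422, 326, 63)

(76,424,447): 76+424 > 447 → valid
(167,202,403): 167+202 ≤ 403 → not valid
(28,161,205): 28+161 ≤ 205 → not valid
(54,169,336): 54+169 ≤ 336 → not valid
(236,274,417): 236+274 > 417 → valid
(63,326,422): 63+326 ≤ 422 → not valid
2 of the 6 triples form a triangle.

2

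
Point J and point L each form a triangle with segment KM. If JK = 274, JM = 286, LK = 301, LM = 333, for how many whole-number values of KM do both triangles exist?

From triangle JKM: 12 < KM < 560.
From triangle LKM: 32 < KM < 634.
Intersection: 32 < KM < 560, so integers 33 through 559: 527 values.

527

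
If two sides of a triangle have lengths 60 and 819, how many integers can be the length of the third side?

The third side lies in the open interval (759, 879).
Integers from 760 to 878 inclusive: 878 − 760 + 1 = 119.

119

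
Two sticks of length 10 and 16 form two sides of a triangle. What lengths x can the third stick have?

By the triangle inequality, x must be less than 10 + 16 = 26 and greater than |10 − 16| = 6.

6 < x < 26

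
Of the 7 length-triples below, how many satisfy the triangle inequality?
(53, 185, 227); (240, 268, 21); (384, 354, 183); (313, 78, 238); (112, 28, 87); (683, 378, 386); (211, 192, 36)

6

(53,185,227): 53+185 > 227 → valid
(21,240,268): 21+240 ≤ 268 → not valid
(183,354,384): 183+354 > 384 → valid
(78,238,313): 78+238 > 313 → valid
(28,87,112): 28+87 > 112 → valid
(378,386,683): 378+386 > 683 → valid
(36,192,211): 36+192 > 211 → valid
6 of the 7 triples form a triangle.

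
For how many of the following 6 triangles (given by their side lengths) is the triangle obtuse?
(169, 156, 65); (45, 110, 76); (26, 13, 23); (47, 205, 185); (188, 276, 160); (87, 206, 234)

4

(169,156,65): 65²+156² = 28561 = 169² → right
(45,110,76): 45²+76² = 7801 < 12100 = 110² → obtuse
(26,13,23): 13²+23² = 698 > 676 = 26² → acute
(47,205,185): 47²+185² = 36434 < 42025 = 205² → obtuse
(188,276,160): 160²+188² = 60944 < 76176 = 276² → obtuse
(87,206,234): 87²+206² = 50005 < 54756 = 234² → obtuse
4 of the 6 are obtuse.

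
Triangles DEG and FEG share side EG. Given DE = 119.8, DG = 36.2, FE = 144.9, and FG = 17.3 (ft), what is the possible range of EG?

127.6 < EG < 156.0

From triangle DEG: |119.8 − 36.2| < EG < 119.8 + 36.2, i.e. 83.6 < EG < 156.0.
From triangle FEG: 127.6 < EG < 162.2.
Both must hold, so EG lies in the intersection.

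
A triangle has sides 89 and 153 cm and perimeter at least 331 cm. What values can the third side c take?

Triangle inequality alone gives 64 < c < 242.
The perimeter condition gives c ≥ 331 − 89 − 153 = 89.
Intersecting the two: 89 ≤ c < 242.

89 ≤ c < 242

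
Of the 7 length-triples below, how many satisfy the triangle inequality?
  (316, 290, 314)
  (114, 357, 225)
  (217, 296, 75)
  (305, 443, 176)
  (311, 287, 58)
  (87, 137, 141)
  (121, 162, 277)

5

(290,314,316): 290+314 > 316 → valid
(114,225,357): 114+225 ≤ 357 → not valid
(75,217,296): 75+217 ≤ 296 → not valid
(176,305,443): 176+305 > 443 → valid
(58,287,311): 58+287 > 311 → valid
(87,137,141): 87+137 > 141 → valid
(121,162,277): 121+162 > 277 → valid
5 of the 7 triples form a triangle.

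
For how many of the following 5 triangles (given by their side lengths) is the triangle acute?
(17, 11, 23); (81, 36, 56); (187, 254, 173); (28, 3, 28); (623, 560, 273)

2

(17,11,23): 11²+17² = 410 < 529 = 23² → obtuse
(81,36,56): 36²+56² = 4432 < 6561 = 81² → obtuse
(187,254,173): 173²+187² = 64898 > 64516 = 254² → acute
(28,3,28): 3²+28² = 793 > 784 = 28² → acute
(623,560,273): 273²+560² = 388129 = 623² → right
2 of the 5 are acute.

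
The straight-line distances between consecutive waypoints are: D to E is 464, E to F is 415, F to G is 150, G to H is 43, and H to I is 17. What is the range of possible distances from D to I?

The maximum is all hops collinear in one direction: 464 + 415 + 150 + 43 + 17 = 1089.
The longest hop is 464; the others sum to 625. Since 464 ≤ 625, the path can fold back on itself completely, so the minimum distance is 0.

0 ≤ DI ≤ 1089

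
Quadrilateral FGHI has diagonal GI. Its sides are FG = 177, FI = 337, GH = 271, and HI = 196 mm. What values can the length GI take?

From triangle FGI: |177 − 337| < GI < 177 + 337, i.e. 160 < GI < 514.
From triangle HGI: 75 < GI < 467.
Both must hold, so GI lies in the intersection.

160 < GI < 467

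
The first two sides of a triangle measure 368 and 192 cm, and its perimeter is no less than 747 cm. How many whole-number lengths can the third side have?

Triangle inequality: 176 < x < 560. Perimeter ≥ 747 gives x ≥ 747 − 368 − 192 = 187.
So 187 ≤ x < 560; integers 187 through 559: 373 values.

373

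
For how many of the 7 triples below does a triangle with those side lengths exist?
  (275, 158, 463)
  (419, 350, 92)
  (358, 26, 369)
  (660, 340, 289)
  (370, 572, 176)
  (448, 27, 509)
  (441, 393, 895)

2

(158,275,463): 158+275 ≤ 463 → not valid
(92,350,419): 92+350 > 419 → valid
(26,358,369): 26+358 > 369 → valid
(289,340,660): 289+340 ≤ 660 → not valid
(176,370,572): 176+370 ≤ 572 → not valid
(27,448,509): 27+448 ≤ 509 → not valid
(393,441,895): 393+441 ≤ 895 → not valid
2 of the 7 triples form a triangle.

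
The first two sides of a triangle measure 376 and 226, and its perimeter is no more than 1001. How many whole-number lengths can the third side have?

249

Triangle inequality: 150 < x < 602. Perimeter ≤ 1001 gives x ≤ 1001 − 376 − 226 = 399.
So 150 < x ≤ 399; integers 151 through 399: 249 values.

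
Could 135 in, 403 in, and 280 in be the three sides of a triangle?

Yes

The longest side is 403, and the other two sum to 415.
Since 415 > 403, the triangle inequality holds.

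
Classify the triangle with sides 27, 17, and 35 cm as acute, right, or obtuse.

Compare the square of the longest side to the sum of squares of the other two: 17² + 27² = 1018 < 1225 = 35².

obtuse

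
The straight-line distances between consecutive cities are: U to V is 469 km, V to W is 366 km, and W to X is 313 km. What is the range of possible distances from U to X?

0 ≤ UX ≤ 1148 km

The maximum is all hops collinear in one direction: 469 + 366 + 313 = 1148.
The longest hop is 469; the others sum to 679. Since 469 ≤ 679, the path can fold back on itself completely, so the minimum distance is 0.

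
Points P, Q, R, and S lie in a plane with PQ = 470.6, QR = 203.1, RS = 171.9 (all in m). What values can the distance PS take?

95.6 ≤ PS ≤ 845.6 m

The maximum is all hops collinear in one direction: 470.6 + 203.1 + 171.9 = 845.6.
The longest hop is 470.6; the others sum to 375.0. Folding the others back against it leaves at least 470.6 − 375.0 = 95.6.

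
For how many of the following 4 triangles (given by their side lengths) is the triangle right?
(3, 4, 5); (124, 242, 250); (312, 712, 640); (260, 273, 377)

3

(3,4,5): 3²+4² = 25 = 5² → right
(124,242,250): 124²+242² = 73940 > 62500 = 250² → acute
(312,712,640): 312²+640² = 506944 = 712² → right
(260,273,377): 260²+273² = 142129 = 377² → right
3 of the 4 are right.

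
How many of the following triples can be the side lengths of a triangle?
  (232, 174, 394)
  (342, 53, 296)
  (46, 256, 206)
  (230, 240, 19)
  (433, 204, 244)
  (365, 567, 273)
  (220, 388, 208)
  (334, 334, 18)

7

(174,232,394): 174+232 > 394 → valid
(53,296,342): 53+296 > 342 → valid
(46,206,256): 46+206 ≤ 256 → not valid
(19,230,240): 19+230 > 240 → valid
(204,244,433): 204+244 > 433 → valid
(273,365,567): 273+365 > 567 → valid
(208,220,388): 208+220 > 388 → valid
(18,334,334): 18+334 > 334 → valid
7 of the 8 triples form a triangle.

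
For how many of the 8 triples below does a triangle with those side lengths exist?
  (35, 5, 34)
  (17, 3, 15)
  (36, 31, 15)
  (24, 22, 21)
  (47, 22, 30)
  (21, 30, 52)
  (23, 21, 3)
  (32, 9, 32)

(5,34,35): 5+34 > 35 → valid
(3,15,17): 3+15 > 17 → valid
(15,31,36): 15+31 > 36 → valid
(21,22,24): 21+22 > 24 → valid
(22,30,47): 22+30 > 47 → valid
(21,30,52): 21+30 ≤ 52 → not valid
(3,21,23): 3+21 > 23 → valid
(9,32,32): 9+32 > 32 → valid
7 of the 8 triples form a triangle.

7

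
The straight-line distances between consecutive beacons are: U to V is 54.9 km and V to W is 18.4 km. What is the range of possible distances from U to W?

By the triangle inequality, |54.9 − 18.4| ≤ UW ≤ 54.9 + 18.4.

36.5 ≤ UW ≤ 73.3 km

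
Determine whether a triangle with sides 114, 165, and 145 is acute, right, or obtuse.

acute

Compare the square of the longest side to the sum of squares of the other two: 114² + 145² = 34021 > 27225 = 165².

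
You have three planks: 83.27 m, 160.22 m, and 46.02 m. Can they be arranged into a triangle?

The longest side is 160.22, but the other two sum to only 129.29.
129.29 < 160.22, so the triangle inequality fails.

No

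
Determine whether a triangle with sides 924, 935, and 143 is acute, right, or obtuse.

Compare the square of the longest side to the sum of squares of the other two: 143² + 924² = 874225 = 935².

right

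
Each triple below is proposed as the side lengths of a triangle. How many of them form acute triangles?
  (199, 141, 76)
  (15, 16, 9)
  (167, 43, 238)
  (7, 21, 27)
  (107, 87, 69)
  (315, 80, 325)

2

(199,141,76): 76²+141² = 25657 < 39601 = 199² → obtuse
(15,16,9): 9²+15² = 306 > 256 = 16² → acute
(167,43,238): 43+167 ≤ 238, not a triangle
(7,21,27): 7²+21² = 490 < 729 = 27² → obtuse
(107,87,69): 69²+87² = 12330 > 11449 = 107² → acute
(315,80,325): 80²+315² = 105625 = 325² → right
2 of the 6 are acute.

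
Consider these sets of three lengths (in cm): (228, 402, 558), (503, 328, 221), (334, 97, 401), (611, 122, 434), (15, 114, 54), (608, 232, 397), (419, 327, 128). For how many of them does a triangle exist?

5

(228,402,558): 228+402 > 558 → valid
(221,328,503): 221+328 > 503 → valid
(97,334,401): 97+334 > 401 → valid
(122,434,611): 122+434 ≤ 611 → not valid
(15,54,114): 15+54 ≤ 114 → not valid
(232,397,608): 232+397 > 608 → valid
(128,327,419): 128+327 > 419 → valid
5 of the 7 triples form a triangle.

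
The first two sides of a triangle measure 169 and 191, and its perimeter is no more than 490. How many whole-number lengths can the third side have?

108

Triangle inequality: 22 < x < 360. Perimeter ≤ 490 gives x ≤ 490 − 169 − 191 = 130.
So 22 < x ≤ 130; integers 23 through 130: 108 values.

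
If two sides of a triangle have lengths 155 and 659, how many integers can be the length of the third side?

309

The third side lies in the open interval (504, 814).
Integers from 505 to 813 inclusive: 813 − 505 + 1 = 309.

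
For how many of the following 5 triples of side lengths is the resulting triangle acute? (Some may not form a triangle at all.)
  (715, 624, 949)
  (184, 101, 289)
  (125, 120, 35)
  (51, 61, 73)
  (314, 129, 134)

1

(715,624,949): 624²+715² = 900601 = 949² → right
(184,101,289): 101+184 ≤ 289, not a triangle
(125,120,35): 35²+120² = 15625 = 125² → right
(51,61,73): 51²+61² = 6322 > 5329 = 73² → acute
(314,129,134): 129+134 ≤ 314, not a triangle
1 of the 5 is acute.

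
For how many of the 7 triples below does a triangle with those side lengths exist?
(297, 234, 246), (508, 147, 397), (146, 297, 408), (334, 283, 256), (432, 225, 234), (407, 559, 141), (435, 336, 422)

(234,246,297): 234+246 > 297 → valid
(147,397,508): 147+397 > 508 → valid
(146,297,408): 146+297 > 408 → valid
(256,283,334): 256+283 > 334 → valid
(225,234,432): 225+234 > 432 → valid
(141,407,559): 141+407 ≤ 559 → not valid
(336,422,435): 336+422 > 435 → valid
6 of the 7 triples form a triangle.

6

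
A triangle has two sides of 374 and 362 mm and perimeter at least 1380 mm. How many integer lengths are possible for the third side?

92

Triangle inequality: 12 < x < 736. Perimeter ≥ 1380 gives x ≥ 1380 − 374 − 362 = 644.
So 644 ≤ x < 736; integers 644 through 735: 92 values.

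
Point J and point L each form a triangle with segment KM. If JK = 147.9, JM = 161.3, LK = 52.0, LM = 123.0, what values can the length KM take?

71.0 < KM < 175.0

From triangle JKM: |147.9 − 161.3| < KM < 147.9 + 161.3, i.e. 13.4 < KM < 309.2.
From triangle LKM: 71.0 < KM < 175.0.
Both must hold, so KM lies in the intersection.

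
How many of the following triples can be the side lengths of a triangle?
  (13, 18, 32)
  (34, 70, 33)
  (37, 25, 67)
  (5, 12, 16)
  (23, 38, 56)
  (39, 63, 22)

(13,18,32): 13+18 ≤ 32 → not valid
(33,34,70): 33+34 ≤ 70 → not valid
(25,37,67): 25+37 ≤ 67 → not valid
(5,12,16): 5+12 > 16 → valid
(23,38,56): 23+38 > 56 → valid
(22,39,63): 22+39 ≤ 63 → not valid
2 of the 6 triples form a triangle.

2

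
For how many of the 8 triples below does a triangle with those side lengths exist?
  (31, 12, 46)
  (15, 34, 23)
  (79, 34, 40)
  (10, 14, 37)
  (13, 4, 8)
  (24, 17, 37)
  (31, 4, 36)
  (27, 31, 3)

2

(12,31,46): 12+31 ≤ 46 → not valid
(15,23,34): 15+23 > 34 → valid
(34,40,79): 34+40 ≤ 79 → not valid
(10,14,37): 10+14 ≤ 37 → not valid
(4,8,13): 4+8 ≤ 13 → not valid
(17,24,37): 17+24 > 37 → valid
(4,31,36): 4+31 ≤ 36 → not valid
(3,27,31): 3+27 ≤ 31 → not valid
2 of the 8 triples form a triangle.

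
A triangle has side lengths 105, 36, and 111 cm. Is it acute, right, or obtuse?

Compare the square of the longest side to the sum of squares of the other two: 36² + 105² = 12321 = 111².

right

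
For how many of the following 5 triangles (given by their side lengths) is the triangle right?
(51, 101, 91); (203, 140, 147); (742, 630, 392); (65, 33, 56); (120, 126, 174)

(51,101,91): 51²+91² = 10882 > 10201 = 101² → acute
(203,140,147): 140²+147² = 41209 = 203² → right
(742,630,392): 392²+630² = 550564 = 742² → right
(65,33,56): 33²+56² = 4225 = 65² → right
(120,126,174): 120²+126² = 30276 = 174² → right
4 of the 5 are right.

4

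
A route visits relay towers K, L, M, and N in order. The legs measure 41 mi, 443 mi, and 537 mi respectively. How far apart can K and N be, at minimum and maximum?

The maximum is all hops collinear in one direction: 41 + 443 + 537 = 1021.
The longest hop is 537; the others sum to 484. Folding the others back against it leaves at least 537 − 484 = 53.

53 ≤ KN ≤ 1021 mi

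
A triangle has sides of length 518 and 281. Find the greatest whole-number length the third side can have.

798

The third side must be strictly less than 518 + 281 = 799.
The largest integer below 799 is 798.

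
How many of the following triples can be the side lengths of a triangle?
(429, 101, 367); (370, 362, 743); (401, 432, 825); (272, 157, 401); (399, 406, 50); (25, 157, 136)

(101,367,429): 101+367 > 429 → valid
(362,370,743): 362+370 ≤ 743 → not valid
(401,432,825): 401+432 > 825 → valid
(157,272,401): 157+272 > 401 → valid
(50,399,406): 50+399 > 406 → valid
(25,136,157): 25+136 > 157 → valid
5 of the 6 triples form a triangle.

5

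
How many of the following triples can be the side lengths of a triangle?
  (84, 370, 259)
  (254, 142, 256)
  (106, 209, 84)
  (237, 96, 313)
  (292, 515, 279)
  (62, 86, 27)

4

(84,259,370): 84+259 ≤ 370 → not valid
(142,254,256): 142+254 > 256 → valid
(84,106,209): 84+106 ≤ 209 → not valid
(96,237,313): 96+237 > 313 → valid
(279,292,515): 279+292 > 515 → valid
(27,62,86): 27+62 > 86 → valid
4 of the 6 triples form a triangle.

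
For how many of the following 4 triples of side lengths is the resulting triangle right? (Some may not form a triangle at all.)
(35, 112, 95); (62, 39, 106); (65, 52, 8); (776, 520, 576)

(35,112,95): 35²+95² = 10250 < 12544 = 112² → obtuse
(62,39,106): 39+62 ≤ 106, not a triangle
(65,52,8): 8+52 ≤ 65, not a triangle
(776,520,576): 520²+576² = 602176 = 776² → right
1 of the 4 is right.

1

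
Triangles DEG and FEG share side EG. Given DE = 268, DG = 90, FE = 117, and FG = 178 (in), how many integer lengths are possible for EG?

116

From triangle DEG: 178 < EG < 358.
From triangle FEG: 61 < EG < 295.
Intersection: 178 < EG < 295, so integers 179 through 294: 116 values.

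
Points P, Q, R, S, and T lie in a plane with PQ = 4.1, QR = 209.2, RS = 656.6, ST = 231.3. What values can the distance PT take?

The maximum is all hops collinear in one direction: 4.1 + 209.2 + 656.6 + 231.3 = 1101.2.
The longest hop is 656.6; the others sum to 444.6. Folding the others back against it leaves at least 656.6 − 444.6 = 212.0.

212.0 ≤ PT ≤ 1101.2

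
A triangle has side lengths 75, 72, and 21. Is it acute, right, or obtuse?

right

Compare the square of the longest side to the sum of squares of the other two: 21² + 72² = 5625 = 75².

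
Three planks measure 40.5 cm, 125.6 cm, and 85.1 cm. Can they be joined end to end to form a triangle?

No

The two shorter sides sum to 125.6, exactly equal to the longest side 125.6.
That gives only a degenerate (flat) triangle — the inequality must be strict.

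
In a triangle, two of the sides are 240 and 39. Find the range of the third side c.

201 < c < 279

By the triangle inequality, c must be less than 240 + 39 = 279 and greater than |240 − 39| = 201.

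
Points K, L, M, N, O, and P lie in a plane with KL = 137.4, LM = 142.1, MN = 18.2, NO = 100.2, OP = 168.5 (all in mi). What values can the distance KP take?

The maximum is all hops collinear in one direction: 137.4 + 142.1 + 18.2 + 100.2 + 168.5 = 566.4.
The longest hop is 168.5; the others sum to 397.9. Since 168.5 ≤ 397.9, the path can fold back on itself completely, so the minimum distance is 0.

0 ≤ KP ≤ 566.4 mi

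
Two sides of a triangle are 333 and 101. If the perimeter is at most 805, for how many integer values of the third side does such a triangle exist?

139

Triangle inequality: 232 < x < 434. Perimeter ≤ 805 gives x ≤ 805 − 333 − 101 = 371.
So 232 < x ≤ 371; integers 233 through 371: 139 values.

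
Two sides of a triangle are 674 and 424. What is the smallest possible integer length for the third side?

The third side must be strictly greater than |674 − 424| = 250.
The smallest integer above 250 is 251.

251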